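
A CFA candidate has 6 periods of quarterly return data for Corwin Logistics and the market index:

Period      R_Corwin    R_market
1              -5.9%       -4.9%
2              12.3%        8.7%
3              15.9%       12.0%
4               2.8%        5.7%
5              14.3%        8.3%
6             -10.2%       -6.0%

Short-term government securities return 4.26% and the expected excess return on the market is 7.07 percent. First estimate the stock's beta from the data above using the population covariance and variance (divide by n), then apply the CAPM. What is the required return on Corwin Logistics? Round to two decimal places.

14.29%

Mean R_i = (-5.9 + 12.3 + 15.9 + 2.8 + 14.3 − 10.2) / 6 = 4.8667%
Mean R_m = (-4.9 + 8.7 + 12.0 + 5.7 + 8.3 − 6.0) / 6 = 3.9667%
Σ(R_i − R̄_i)(R_m − R̄_m) = 406.7433  ⇒  Cov = 406.7433 / 6 = 67.7906
Σ(R_m − R̄_m)² = 286.6733  ⇒  Var(R_m) = 286.6733 / 6 = 47.7789
β = Cov / Var(R_m) = 67.7906 / 47.7789 = 1.4188
E(R) = R_f + β × MRP = 4.26% + 1.4188 × 7.07% = 14.29%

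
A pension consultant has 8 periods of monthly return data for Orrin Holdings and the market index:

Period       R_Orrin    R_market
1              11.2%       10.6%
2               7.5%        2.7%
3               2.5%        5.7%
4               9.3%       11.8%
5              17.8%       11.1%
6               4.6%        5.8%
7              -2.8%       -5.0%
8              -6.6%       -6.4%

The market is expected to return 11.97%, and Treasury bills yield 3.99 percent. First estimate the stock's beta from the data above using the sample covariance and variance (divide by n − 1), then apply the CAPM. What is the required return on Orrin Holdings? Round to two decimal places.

11.89%

Mean R_i = (11.2 + 7.5 + 2.5 + 9.3 + 17.8 + 4.6 − 2.8 − 6.6) / 8 = 5.4375%
Mean R_m = (10.6 + 2.7 + 5.7 + 11.8 + 11.1 + 5.8 − 5.0 − 6.4) / 8 = 4.5375%
Σ(R_i − R̄_i)(R_m − R̄_m) = 346.0788  ⇒  Cov = 346.0788 / 7 = 49.4398
Σ(R_m − R̄_m)² = 349.4788  ⇒  Var(R_m) = 349.4788 / 7 = 49.9255
β = Cov / Var(R_m) = 49.4398 / 49.9255 = 0.9903
MRP = 11.97% − 3.99% = 7.98%
E(R) = R_f + β × MRP = 3.99% + 0.9903 × 7.98% = 11.89%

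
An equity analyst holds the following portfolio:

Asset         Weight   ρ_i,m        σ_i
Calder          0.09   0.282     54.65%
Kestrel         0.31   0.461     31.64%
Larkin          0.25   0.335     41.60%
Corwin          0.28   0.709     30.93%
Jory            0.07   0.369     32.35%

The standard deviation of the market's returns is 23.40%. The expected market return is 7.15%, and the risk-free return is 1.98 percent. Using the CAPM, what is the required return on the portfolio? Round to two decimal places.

β_Calder = 0.282 × 54.65% / 23.40% = 0.6586
β_Kestrel = 0.461 × 31.64% / 23.40% = 0.6233
β_Larkin = 0.335 × 41.60% / 23.40% = 0.5956
β_Corwin = 0.709 × 30.93% / 23.40% = 0.9372
β_Jory = 0.369 × 32.35% / 23.40% = 0.5101
β_P = Σ w_i β_i = 0.09×0.6586 + 0.31×0.6233 + 0.25×0.5956 + 0.28×0.9372 + 0.07×0.5101 = 0.6995
MRP = 7.15% − 1.98% = 5.17%
E(R_P) = R_f + β_P × MRP = 1.98% + 0.6995 × 5.17% = 5.60%

5.60%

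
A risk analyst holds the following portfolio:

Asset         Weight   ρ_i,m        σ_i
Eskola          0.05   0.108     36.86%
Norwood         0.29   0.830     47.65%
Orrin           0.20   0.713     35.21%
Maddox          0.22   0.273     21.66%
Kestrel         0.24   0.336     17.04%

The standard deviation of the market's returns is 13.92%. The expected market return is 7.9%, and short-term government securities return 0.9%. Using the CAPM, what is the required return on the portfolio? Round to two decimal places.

10.64%

β_Eskola = 0.108 × 36.86% / 13.92% = 0.2860
β_Norwood = 0.830 × 47.65% / 13.92% = 2.8412
β_Orrin = 0.713 × 35.21% / 13.92% = 1.8035
β_Maddox = 0.273 × 21.66% / 13.92% = 0.4248
β_Kestrel = 0.336 × 17.04% / 13.92% = 0.4113
β_P = Σ w_i β_i = 0.05×0.2860 + 0.29×2.8412 + 0.20×1.8035 + 0.22×0.4248 + 0.24×0.4113 = 1.3911
MRP = 7.9% − 0.9% = 7.00%
E(R_P) = R_f + β_P × MRP = 0.9% + 1.3911 × 7.0% = 10.64%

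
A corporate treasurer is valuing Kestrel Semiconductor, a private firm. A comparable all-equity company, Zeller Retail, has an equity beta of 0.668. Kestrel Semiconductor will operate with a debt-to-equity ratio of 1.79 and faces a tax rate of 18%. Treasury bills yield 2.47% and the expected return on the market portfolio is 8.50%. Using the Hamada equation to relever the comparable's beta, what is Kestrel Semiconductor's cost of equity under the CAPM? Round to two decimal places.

β_L = β_U × [1 + (1 − t)(D/E)] = 0.668 × [1 + (1 − 0.18) × 1.79]
    = 0.668 × [1 + 0.82 × 1.79] = 0.668 × 2.4678 = 1.6485
MRP = 8.50% − 2.47% = 6.03%
E(R) = R_f + β_L × MRP = 2.47% + 1.6485 × 6.03% = 12.41%

12.41%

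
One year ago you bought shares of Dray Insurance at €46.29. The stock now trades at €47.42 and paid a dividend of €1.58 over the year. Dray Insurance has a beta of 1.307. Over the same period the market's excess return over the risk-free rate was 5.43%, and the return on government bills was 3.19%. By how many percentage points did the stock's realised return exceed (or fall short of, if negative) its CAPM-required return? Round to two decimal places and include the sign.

Realised HPR = (P1 + D1 − P0) / P0 = (47.42 + 1.58 − 46.29) / 46.29 = 2.71 / 46.29 = 5.8544%
CAPM required = R_f + β·MRP = 3.19% + 1.307 × 5.43% = 10.28701%
α = realised − required = 5.8544% − 10.28701% = -4.43%

-4.43%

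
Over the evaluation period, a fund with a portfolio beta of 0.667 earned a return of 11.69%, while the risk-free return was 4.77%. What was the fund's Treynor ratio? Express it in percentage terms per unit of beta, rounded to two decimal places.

Treynor = (R_P − R_f) / β_P = (11.69% − 4.77%) / 0.6670 = 6.92% / 0.6670 = 10.37%

10.37%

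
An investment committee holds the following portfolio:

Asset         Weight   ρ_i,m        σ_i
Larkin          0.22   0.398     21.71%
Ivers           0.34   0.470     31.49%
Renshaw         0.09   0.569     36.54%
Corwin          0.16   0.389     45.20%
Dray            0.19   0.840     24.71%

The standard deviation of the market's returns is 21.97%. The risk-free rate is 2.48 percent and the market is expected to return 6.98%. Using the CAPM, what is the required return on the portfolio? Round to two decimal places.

5.67%

β_Larkin = 0.398 × 21.71% / 21.97% = 0.3933
β_Ivers = 0.470 × 31.49% / 21.97% = 0.6737
β_Renshaw = 0.569 × 36.54% / 21.97% = 0.9463
β_Corwin = 0.389 × 45.20% / 21.97% = 0.8003
β_Dray = 0.840 × 24.71% / 21.97% = 0.9448
β_P = Σ w_i β_i = 0.22×0.3933 + 0.34×0.6737 + 0.09×0.9463 + 0.16×0.8003 + 0.19×0.9448 = 0.7083
MRP = 6.98% − 2.48% = 4.50%
E(R_P) = R_f + β_P × MRP = 2.48% + 0.7083 × 4.50% = 5.67%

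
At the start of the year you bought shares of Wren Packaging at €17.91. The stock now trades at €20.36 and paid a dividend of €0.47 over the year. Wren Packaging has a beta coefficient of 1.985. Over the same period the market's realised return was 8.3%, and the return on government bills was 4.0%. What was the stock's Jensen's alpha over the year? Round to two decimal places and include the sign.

Realised HPR = (P1 + D1 − P0) / P0 = (20.36 + 0.47 − 17.91) / 17.91 = 2.92 / 17.91 = 16.3037%
MRP = 8.3% − 4.0% = 4.30%
CAPM required = R_f + β·MRP = 4.0% + 1.985 × 4.3% = 12.5355%
α = realised − required = 16.3037% − 12.5355% = +3.77%

+3.77%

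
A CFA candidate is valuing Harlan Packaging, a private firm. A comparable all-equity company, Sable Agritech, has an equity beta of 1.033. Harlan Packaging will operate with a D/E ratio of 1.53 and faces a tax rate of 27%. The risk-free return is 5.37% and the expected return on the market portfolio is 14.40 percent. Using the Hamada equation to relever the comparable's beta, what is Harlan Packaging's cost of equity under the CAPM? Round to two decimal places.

β_L = β_U × [1 + (1 − t)(D/E)] = 1.033 × [1 + (1 − 0.27) × 1.53]
    = 1.033 × [1 + 0.73 × 1.53] = 1.033 × 2.1169 = 2.1868
MRP = 14.40% − 5.37% = 9.03%
E(R) = R_f + β_L × MRP = 5.37% + 2.1868 × 9.03% = 25.12%

25.12%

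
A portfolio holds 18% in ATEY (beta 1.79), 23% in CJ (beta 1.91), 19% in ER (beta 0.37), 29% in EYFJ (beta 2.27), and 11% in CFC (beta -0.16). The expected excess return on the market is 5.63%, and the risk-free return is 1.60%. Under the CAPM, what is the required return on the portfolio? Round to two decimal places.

9.89%

β_P = Σ w_i β_i = 0.18×1.79 + 0.23×1.91 + 0.19×0.37 + 0.29×2.27 + 0.11×-0.16 = 1.4725
E(R_P) = R_f + β_P × MRP = 1.60% + 1.4725 × 5.63% = 9.89%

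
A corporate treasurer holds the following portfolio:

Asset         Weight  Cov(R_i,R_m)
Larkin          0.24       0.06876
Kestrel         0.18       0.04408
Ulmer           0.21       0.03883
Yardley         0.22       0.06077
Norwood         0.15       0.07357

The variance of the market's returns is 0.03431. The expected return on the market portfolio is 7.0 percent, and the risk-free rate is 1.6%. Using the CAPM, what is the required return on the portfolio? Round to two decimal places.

10.57%

β_Larkin = 0.06876 / 0.03431 = 2.0041
β_Kestrel = 0.04408 / 0.03431 = 1.2848
β_Ulmer = 0.03883 / 0.03431 = 1.1317
β_Yardley = 0.06077 / 0.03431 = 1.7712
β_Norwood = 0.07357 / 0.03431 = 2.1443
β_P = Σ w_i β_i = 0.24×2.0041 + 0.18×1.2848 + 0.21×1.1317 + 0.22×1.7712 + 0.15×2.1443 = 1.6612
MRP = 7.0% − 1.6% = 5.40%
E(R_P) = R_f + β_P × MRP = 1.6% + 1.6612 × 5.4% = 10.57%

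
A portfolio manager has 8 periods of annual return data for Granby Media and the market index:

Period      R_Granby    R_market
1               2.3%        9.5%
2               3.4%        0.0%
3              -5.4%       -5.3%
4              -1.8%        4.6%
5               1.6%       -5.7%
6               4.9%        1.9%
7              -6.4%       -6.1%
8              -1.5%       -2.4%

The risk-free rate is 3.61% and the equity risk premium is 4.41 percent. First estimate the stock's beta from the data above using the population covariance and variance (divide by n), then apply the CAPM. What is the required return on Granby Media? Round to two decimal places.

5.31%

Mean R_i = (2.3 + 3.4 − 5.4 − 1.8 + 1.6 + 4.9 − 6.4 − 1.5) / 8 = -0.3625%
Mean R_m = (9.5 + 0.0 − 5.3 + 4.6 − 5.7 + 1.9 − 6.1 − 2.4) / 8 = -0.4375%
Σ(R_i − R̄_i)(R_m − R̄_m) = 83.7513  ⇒  Cov = 83.7513 / 8 = 10.4689
Σ(R_m − R̄_m)² = 217.0388  ⇒  Var(R_m) = 217.0388 / 8 = 27.1299
β = Cov / Var(R_m) = 10.4689 / 27.1299 = 0.3859
E(R) = R_f + β × MRP = 3.61% + 0.3859 × 4.41% = 5.31%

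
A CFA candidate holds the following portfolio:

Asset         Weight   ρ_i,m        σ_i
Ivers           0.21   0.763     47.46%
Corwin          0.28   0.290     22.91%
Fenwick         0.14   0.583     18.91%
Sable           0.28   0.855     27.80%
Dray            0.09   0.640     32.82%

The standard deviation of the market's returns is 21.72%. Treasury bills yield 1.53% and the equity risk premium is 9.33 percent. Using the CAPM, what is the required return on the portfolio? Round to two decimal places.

9.93%

β_Ivers = 0.763 × 47.46% / 21.72% = 1.6672
β_Corwin = 0.290 × 22.91% / 21.72% = 0.3059
β_Fenwick = 0.583 × 18.91% / 21.72% = 0.5076
β_Sable = 0.855 × 27.80% / 21.72% = 1.0943
β_Dray = 0.640 × 32.82% / 21.72% = 0.9671
β_P = Σ w_i β_i = 0.21×1.6672 + 0.28×0.3059 + 0.14×0.5076 + 0.28×1.0943 + 0.09×0.9671 = 0.9003
E(R_P) = R_f + β_P × MRP = 1.53% + 0.9003 × 9.33% = 9.93%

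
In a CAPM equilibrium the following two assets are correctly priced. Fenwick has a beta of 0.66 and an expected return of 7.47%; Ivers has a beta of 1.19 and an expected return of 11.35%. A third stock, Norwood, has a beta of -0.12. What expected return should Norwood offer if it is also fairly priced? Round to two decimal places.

MRP (SML slope) = (11.35% − 7.47%) / (1.19 − 0.66) = 3.88% / 0.53 = 7.3208%
R_f (intercept) = 7.47% − 0.66 × 7.3208% = 2.6383%
E(R_Norwood) = R_f + β × MRP = 2.6383% + -0.12 × 7.3208% = 1.76%

1.76%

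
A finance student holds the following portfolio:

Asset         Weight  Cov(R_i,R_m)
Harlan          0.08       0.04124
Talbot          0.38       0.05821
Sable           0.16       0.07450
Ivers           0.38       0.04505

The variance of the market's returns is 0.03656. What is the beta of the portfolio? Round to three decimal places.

1.490

β_Harlan = 0.04124 / 0.03656 = 1.1280
β_Talbot = 0.05821 / 0.03656 = 1.5922
β_Sable = 0.07450 / 0.03656 = 2.0377
β_Ivers = 0.04505 / 0.03656 = 1.2322
β_P = Σ w_i β_i = 0.08×1.1280 + 0.38×1.5922 + 0.16×2.0377 + 0.38×1.2322 = 1.4895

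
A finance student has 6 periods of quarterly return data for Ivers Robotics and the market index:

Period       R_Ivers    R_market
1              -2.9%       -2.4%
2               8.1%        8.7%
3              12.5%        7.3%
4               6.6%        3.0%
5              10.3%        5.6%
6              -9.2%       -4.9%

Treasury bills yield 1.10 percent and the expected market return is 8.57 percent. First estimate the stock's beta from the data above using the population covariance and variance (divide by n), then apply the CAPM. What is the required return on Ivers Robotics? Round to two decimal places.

Mean R_i = (-2.9 + 8.1 + 12.5 + 6.6 + 10.3 − 9.2) / 6 = 4.2333%
Mean R_m = (-2.4 + 8.7 + 7.3 + 3.0 + 5.6 − 4.9) / 6 = 2.8833%
Σ(R_i − R̄_i)(R_m − R̄_m) = 218.0033  ⇒  Cov = 218.0033 / 6 = 36.3339
Σ(R_m − R̄_m)² = 149.2283  ⇒  Var(R_m) = 149.2283 / 6 = 24.8714
β = Cov / Var(R_m) = 36.3339 / 24.8714 = 1.4609
MRP = 8.57% − 1.10% = 7.47%
E(R) = R_f + β × MRP = 1.10% + 1.4609 × 7.47% = 12.01%

12.01%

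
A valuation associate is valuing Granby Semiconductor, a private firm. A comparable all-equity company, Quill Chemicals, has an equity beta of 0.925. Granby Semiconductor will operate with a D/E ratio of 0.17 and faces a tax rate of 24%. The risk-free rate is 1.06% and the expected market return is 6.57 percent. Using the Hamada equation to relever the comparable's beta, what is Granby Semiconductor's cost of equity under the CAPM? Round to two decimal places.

6.82%

β_L = β_U × [1 + (1 − t)(D/E)] = 0.925 × [1 + (1 − 0.24) × 0.17]
    = 0.925 × [1 + 0.76 × 0.17] = 0.925 × 1.1292 = 1.0445
MRP = 6.57% − 1.06% = 5.51%
E(R) = R_f + β_L × MRP = 1.06% + 1.0445 × 5.51% = 6.82%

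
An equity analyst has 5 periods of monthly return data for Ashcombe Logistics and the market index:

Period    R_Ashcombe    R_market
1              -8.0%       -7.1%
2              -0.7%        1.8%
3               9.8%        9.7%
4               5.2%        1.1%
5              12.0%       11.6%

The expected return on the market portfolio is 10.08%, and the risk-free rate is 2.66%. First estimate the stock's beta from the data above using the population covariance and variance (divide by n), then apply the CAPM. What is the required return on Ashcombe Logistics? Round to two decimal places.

10.34%

Mean R_i = (-8.0 − 0.7 + 9.8 + 5.2 + 12.0) / 5 = 3.6600%
Mean R_m = (-7.1 + 1.8 + 9.7 + 1.1 + 11.6) / 5 = 3.4200%
Σ(R_i − R̄_i)(R_m − R̄_m) = 232.9340  ⇒  Cov = 232.9340 / 5 = 46.5868
Σ(R_m − R̄_m)² = 225.0280  ⇒  Var(R_m) = 225.0280 / 5 = 45.0056
β = Cov / Var(R_m) = 46.5868 / 45.0056 = 1.0351
MRP = 10.08% − 2.66% = 7.42%
E(R) = R_f + β × MRP = 2.66% + 1.0351 × 7.42% = 10.34%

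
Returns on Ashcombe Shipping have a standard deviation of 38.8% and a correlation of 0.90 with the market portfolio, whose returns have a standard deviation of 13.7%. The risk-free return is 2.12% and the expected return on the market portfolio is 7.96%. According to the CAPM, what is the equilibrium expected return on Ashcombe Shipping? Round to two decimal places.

β = ρ × σ_i / σ_m = 0.90 × 38.8% / 13.7% = 2.5489
MRP = 7.96% − 2.12% = 5.84%
E(R) = 2.12% + 2.5489 × 5.84% = 17.01%

17.01%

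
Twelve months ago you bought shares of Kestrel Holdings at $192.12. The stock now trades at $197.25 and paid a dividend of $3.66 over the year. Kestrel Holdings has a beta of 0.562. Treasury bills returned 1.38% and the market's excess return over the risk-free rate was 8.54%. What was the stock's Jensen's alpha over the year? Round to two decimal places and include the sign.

-1.60%

Realised HPR = (P1 + D1 − P0) / P0 = (197.25 + 3.66 − 192.12) / 192.12 = 8.79 / 192.12 = 4.5753%
CAPM required = R_f + β·MRP = 1.38% + 0.562 × 8.54% = 6.17948%
α = realised − required = 4.5753% − 6.17948% = -1.60%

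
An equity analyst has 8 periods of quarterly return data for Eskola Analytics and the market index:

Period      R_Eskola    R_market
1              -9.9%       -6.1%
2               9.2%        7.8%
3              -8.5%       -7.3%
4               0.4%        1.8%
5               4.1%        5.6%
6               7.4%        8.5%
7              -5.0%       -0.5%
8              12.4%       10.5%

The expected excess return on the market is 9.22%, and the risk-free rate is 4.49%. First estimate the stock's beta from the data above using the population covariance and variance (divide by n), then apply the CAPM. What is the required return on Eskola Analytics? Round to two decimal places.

15.76%

Mean R_i = (-9.9 + 9.2 − 8.5 + 0.4 + 4.1 + 7.4 − 5.0 + 12.4) / 8 = 1.2625%
Mean R_m = (-6.1 + 7.8 − 7.3 + 1.8 + 5.6 + 8.5 − 0.5 + 10.5) / 8 = 2.5375%
Σ(R_i − R̄_i)(R_m − R̄_m) = 387.8513  ⇒  Cov = 387.8513 / 8 = 48.4814
Σ(R_m − R̄_m)² = 317.1788  ⇒  Var(R_m) = 317.1788 / 8 = 39.6474
β = Cov / Var(R_m) = 48.4814 / 39.6474 = 1.2228
E(R) = R_f + β × MRP = 4.49% + 1.2228 × 9.22% = 15.76%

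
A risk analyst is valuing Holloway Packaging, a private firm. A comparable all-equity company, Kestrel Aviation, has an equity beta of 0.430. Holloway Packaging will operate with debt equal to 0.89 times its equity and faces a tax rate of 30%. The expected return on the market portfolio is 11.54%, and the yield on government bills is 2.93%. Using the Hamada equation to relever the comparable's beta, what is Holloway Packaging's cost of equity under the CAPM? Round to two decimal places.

β_L = β_U × [1 + (1 − t)(D/E)] = 0.430 × [1 + (1 − 0.30) × 0.89]
    = 0.430 × [1 + 0.70 × 0.89] = 0.430 × 1.6230 = 0.6979
MRP = 11.54% − 2.93% = 8.61%
E(R) = R_f + β_L × MRP = 2.93% + 0.6979 × 8.61% = 8.94%

8.94%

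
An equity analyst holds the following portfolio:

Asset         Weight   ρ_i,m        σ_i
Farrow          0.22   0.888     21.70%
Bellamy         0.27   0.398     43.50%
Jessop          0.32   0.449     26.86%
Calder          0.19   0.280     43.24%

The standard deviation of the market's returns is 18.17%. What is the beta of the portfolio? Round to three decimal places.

β_Farrow = 0.888 × 21.70% / 18.17% = 1.0605
β_Bellamy = 0.398 × 43.50% / 18.17% = 0.9528
β_Jessop = 0.449 × 26.86% / 18.17% = 0.6637
β_Calder = 0.280 × 43.24% / 18.17% = 0.6663
β_P = Σ w_i β_i = 0.22×1.0605 + 0.27×0.9528 + 0.32×0.6637 + 0.19×0.6663 = 0.8295

0.830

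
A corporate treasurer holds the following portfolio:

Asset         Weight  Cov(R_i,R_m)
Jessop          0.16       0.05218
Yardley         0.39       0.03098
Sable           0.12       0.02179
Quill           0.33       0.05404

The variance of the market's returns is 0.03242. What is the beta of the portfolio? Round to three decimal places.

1.261

β_Jessop = 0.05218 / 0.03242 = 1.6095
β_Yardley = 0.03098 / 0.03242 = 0.9556
β_Sable = 0.02179 / 0.03242 = 0.6721
β_Quill = 0.05404 / 0.03242 = 1.6669
β_P = Σ w_i β_i = 0.16×1.6095 + 0.39×0.9556 + 0.12×0.6721 + 0.33×1.6669 = 1.2609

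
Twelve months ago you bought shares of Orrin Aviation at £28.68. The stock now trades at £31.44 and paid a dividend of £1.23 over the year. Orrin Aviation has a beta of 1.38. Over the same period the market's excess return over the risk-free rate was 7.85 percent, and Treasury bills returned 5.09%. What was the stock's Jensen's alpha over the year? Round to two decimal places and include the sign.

-2.01%

Realised HPR = (P1 + D1 − P0) / P0 = (31.44 + 1.23 − 28.68) / 28.68 = 3.99 / 28.68 = 13.9121%
CAPM required = R_f + β·MRP = 5.09% + 1.38 × 7.85% = 15.9230%
α = realised − required = 13.9121% − 15.9230% = -2.01%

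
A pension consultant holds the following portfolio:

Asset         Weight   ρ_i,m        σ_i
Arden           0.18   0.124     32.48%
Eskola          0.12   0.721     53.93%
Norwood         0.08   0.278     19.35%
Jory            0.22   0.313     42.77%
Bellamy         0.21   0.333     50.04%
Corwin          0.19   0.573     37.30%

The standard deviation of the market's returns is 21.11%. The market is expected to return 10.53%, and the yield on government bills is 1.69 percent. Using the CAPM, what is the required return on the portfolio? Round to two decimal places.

8.53%

β_Arden = 0.124 × 32.48% / 21.11% = 0.1908
β_Eskola = 0.721 × 53.93% / 21.11% = 1.8419
β_Norwood = 0.278 × 19.35% / 21.11% = 0.2548
β_Jory = 0.313 × 42.77% / 21.11% = 0.6342
β_Bellamy = 0.333 × 50.04% / 21.11% = 0.7894
β_Corwin = 0.573 × 37.30% / 21.11% = 1.0125
β_P = Σ w_i β_i = 0.18×0.1908 + 0.12×1.8419 + 0.08×0.2548 + 0.22×0.6342 + 0.21×0.7894 + 0.19×1.0125 = 0.7734
MRP = 10.53% − 1.69% = 8.84%
E(R_P) = R_f + β_P × MRP = 1.69% + 0.7734 × 8.84% = 8.53%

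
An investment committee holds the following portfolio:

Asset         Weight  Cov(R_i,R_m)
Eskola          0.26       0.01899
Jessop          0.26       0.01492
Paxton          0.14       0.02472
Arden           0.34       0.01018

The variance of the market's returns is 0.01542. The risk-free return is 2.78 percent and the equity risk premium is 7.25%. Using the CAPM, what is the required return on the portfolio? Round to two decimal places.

10.18%

β_Eskola = 0.01899 / 0.01542 = 1.2315
β_Jessop = 0.01492 / 0.01542 = 0.9676
β_Paxton = 0.02472 / 0.01542 = 1.6031
β_Arden = 0.01018 / 0.01542 = 0.6602
β_P = Σ w_i β_i = 0.26×1.2315 + 0.26×0.9676 + 0.14×1.6031 + 0.34×0.6602 = 1.0207
E(R_P) = R_f + β_P × MRP = 2.78% + 1.0207 × 7.25% = 10.18%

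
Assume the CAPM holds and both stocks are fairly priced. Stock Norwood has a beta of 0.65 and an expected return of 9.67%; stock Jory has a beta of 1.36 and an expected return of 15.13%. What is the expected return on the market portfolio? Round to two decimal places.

Both satisfy E(R) = R_f + β·MRP, so the slope of the SML is
MRP = (15.13% − 9.67%) / (1.36 − 0.65) = 5.46% / 0.71 = 7.6901%
R_f = E(R_Norwood) − β_Norwood·MRP = 9.67% − 0.65 × 7.6901% = 4.6714%
E(R_m) = R_f + MRP = 4.6714% + 7.6901% = 12.36%

12.36%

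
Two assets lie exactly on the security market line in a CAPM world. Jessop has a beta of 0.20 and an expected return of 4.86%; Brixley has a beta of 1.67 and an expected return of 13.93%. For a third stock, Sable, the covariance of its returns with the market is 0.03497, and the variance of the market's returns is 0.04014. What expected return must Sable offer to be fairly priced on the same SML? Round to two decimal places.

9.00%

MRP = (13.93% − 4.86%) / (1.67 − 0.20) = 6.1701%
R_f = 4.86% − 0.20 × 6.1701% = 3.6260%
β_Sable = Cov / Var(R_m) = 0.03497 / 0.04014 = 0.8712
E(R_Sable) = R_f + β × MRP = 3.6260% + 0.8712 × 6.1701% = 9.00%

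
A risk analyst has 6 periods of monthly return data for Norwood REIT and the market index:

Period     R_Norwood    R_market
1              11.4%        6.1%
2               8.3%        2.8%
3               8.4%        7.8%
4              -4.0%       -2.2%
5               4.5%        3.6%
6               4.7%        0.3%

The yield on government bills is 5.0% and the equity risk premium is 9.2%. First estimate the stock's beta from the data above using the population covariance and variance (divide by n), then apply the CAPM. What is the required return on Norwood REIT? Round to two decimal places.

Mean R_i = (11.4 + 8.3 + 8.4 − 4.0 + 4.5 + 4.7) / 6 = 5.5500%
Mean R_m = (6.1 + 2.8 + 7.8 − 2.2 + 3.6 + 0.3) / 6 = 3.0667%
Σ(R_i − R̄_i)(R_m − R̄_m) = 82.5900  ⇒  Cov = 82.5900 / 6 = 13.7650
Σ(R_m − R̄_m)² = 67.3533  ⇒  Var(R_m) = 67.3533 / 6 = 11.2256
β = Cov / Var(R_m) = 13.7650 / 11.2256 = 1.2262
E(R) = R_f + β × MRP = 5.0% + 1.2262 × 9.2% = 16.28%

16.28%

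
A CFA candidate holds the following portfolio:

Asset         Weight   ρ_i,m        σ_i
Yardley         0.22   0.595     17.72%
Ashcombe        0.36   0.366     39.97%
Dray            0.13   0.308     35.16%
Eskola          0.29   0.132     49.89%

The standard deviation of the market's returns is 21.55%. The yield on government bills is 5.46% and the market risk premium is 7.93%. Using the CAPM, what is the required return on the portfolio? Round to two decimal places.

β_Yardley = 0.595 × 17.72% / 21.55% = 0.4893
β_Ashcombe = 0.366 × 39.97% / 21.55% = 0.6788
β_Dray = 0.308 × 35.16% / 21.55% = 0.5025
β_Eskola = 0.132 × 49.89% / 21.55% = 0.3056
β_P = Σ w_i β_i = 0.22×0.4893 + 0.36×0.6788 + 0.13×0.5025 + 0.29×0.3056 = 0.5060
E(R_P) = R_f + β_P × MRP = 5.46% + 0.5060 × 7.93% = 9.47%

9.47%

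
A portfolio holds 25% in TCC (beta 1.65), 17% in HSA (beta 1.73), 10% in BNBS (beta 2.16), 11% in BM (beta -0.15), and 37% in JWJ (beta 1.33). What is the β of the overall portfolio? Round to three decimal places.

1.398

β_P = Σ w_i β_i = 0.25×1.65 + 0.17×1.73 + 0.10×2.16 + 0.11×-0.15 + 0.37×1.33 = 1.3982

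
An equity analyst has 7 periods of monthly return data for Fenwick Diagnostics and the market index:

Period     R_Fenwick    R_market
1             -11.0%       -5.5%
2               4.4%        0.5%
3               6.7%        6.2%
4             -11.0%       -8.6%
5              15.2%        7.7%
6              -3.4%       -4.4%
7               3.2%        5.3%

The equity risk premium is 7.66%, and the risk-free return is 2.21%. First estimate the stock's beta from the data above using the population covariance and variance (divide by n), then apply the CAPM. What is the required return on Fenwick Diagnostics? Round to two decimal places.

Mean R_i = (-11.0 + 4.4 + 6.7 − 11.0 + 15.2 − 3.4 + 3.2) / 7 = 0.5857%
Mean R_m = (-5.5 + 0.5 + 6.2 − 8.6 + 7.7 − 4.4 + 5.3) / 7 = 0.1714%
Σ(R_i − R̄_i)(R_m − R̄_m) = 347.0971  ⇒  Cov = 347.0971 / 7 = 49.5853
Σ(R_m − R̄_m)² = 249.4343  ⇒  Var(R_m) = 249.4343 / 7 = 35.6335
β = Cov / Var(R_m) = 49.5853 / 35.6335 = 1.3915
E(R) = R_f + β × MRP = 2.21% + 1.3915 × 7.66% = 12.87%

12.87%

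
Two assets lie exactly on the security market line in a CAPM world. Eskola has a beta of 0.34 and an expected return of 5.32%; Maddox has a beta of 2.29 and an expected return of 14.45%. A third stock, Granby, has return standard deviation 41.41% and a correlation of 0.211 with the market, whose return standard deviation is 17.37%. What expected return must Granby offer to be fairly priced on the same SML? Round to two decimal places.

MRP = (14.45% − 5.32%) / (2.29 − 0.34) = 4.6821%
R_f = 5.32% − 0.34 × 4.6821% = 3.7281%
β_Granby = ρ·σ_i/σ_m = 0.211 × 41.41 / 17.37 = 0.5030
E(R_Granby) = R_f + β × MRP = 3.7281% + 0.5030 × 4.6821% = 6.08%

6.08%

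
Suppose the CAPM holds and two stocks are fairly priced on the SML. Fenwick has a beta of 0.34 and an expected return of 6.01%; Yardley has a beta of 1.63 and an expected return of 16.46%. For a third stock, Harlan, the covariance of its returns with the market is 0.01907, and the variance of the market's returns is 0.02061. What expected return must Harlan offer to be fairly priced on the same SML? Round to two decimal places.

10.75%

MRP = (16.46% − 6.01%) / (1.63 − 0.34) = 8.1008%
R_f = 6.01% − 0.34 × 8.1008% = 3.2557%
β_Harlan = Cov / Var(R_m) = 0.01907 / 0.02061 = 0.9253
E(R_Harlan) = R_f + β × MRP = 3.2557% + 0.9253 × 8.1008% = 10.75%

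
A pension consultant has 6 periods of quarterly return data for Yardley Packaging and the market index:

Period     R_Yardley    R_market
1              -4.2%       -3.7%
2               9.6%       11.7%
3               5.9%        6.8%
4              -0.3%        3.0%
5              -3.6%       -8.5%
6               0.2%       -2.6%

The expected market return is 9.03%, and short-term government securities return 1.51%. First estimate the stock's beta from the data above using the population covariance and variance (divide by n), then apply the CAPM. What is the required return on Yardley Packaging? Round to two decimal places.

6.63%

Mean R_i = (-4.2 + 9.6 + 5.9 − 0.3 − 3.6 + 0.2) / 6 = 1.2667%
Mean R_m = (-3.7 + 11.7 + 6.8 + 3.0 − 8.5 − 2.6) / 6 = 1.1167%
Σ(R_i − R̄_i)(R_m − R̄_m) = 188.6733  ⇒  Cov = 188.6733 / 6 = 31.4456
Σ(R_m − R̄_m)² = 277.3483  ⇒  Var(R_m) = 277.3483 / 6 = 46.2247
β = Cov / Var(R_m) = 31.4456 / 46.2247 = 0.6803
MRP = 9.03% − 1.51% = 7.52%
E(R) = R_f + β × MRP = 1.51% + 0.6803 × 7.52% = 6.63%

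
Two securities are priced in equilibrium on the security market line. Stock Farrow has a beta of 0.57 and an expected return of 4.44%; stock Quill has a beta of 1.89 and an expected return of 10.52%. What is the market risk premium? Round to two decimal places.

Both satisfy E(R) = R_f + β·MRP, so the slope of the SML is
MRP = (10.52% − 4.44%) / (1.89 − 0.57) = 6.08% / 1.32 = 4.6061%

4.61%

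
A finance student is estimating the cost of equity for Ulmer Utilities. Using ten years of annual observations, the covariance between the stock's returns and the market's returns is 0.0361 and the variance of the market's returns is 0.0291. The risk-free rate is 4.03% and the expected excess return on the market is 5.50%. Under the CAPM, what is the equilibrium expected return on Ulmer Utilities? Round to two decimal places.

10.85%

β = Cov(R_i, R_m) / Var(R_m) = 0.0361 / 0.0291 = 1.2405
E(R) = R_f + β × MRP = 4.03% + 1.2405 × 5.50% = 10.85%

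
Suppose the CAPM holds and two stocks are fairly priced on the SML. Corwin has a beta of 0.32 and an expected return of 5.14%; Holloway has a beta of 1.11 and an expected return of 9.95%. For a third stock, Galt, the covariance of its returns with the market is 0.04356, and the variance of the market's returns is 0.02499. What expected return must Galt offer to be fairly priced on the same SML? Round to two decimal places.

13.80%

MRP = (9.95% − 5.14%) / (1.11 − 0.32) = 6.0886%
R_f = 5.14% − 0.32 × 6.0886% = 3.1916%
β_Galt = Cov / Var(R_m) = 0.04356 / 0.02499 = 1.7431
E(R_Galt) = R_f + β × MRP = 3.1916% + 1.7431 × 6.0886% = 13.80%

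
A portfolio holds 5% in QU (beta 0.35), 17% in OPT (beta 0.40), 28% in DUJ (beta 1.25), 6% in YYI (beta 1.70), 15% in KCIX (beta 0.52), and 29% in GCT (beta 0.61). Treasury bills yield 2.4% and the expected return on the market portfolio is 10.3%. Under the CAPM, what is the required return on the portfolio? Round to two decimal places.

β_P = Σ w_i β_i = 0.05×0.35 + 0.17×0.40 + 0.28×1.25 + 0.06×1.70 + 0.15×0.52 + 0.29×0.61 = 0.7924
MRP = 10.3% − 2.4% = 7.90%
E(R_P) = R_f + β_P × MRP = 2.4% + 0.7924 × 7.9% = 8.66%

8.66%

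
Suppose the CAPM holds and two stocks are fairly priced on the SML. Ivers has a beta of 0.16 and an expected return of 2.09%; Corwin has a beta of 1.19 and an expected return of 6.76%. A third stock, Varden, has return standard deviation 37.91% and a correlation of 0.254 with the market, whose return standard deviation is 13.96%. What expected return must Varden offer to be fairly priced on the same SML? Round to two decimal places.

MRP = (6.76% − 2.09%) / (1.19 − 0.16) = 4.5340%
R_f = 2.09% − 0.16 × 4.5340% = 1.3646%
β_Varden = ρ·σ_i/σ_m = 0.254 × 37.91 / 13.96 = 0.6898
E(R_Varden) = R_f + β × MRP = 1.3646% + 0.6898 × 4.5340% = 4.49%

4.49%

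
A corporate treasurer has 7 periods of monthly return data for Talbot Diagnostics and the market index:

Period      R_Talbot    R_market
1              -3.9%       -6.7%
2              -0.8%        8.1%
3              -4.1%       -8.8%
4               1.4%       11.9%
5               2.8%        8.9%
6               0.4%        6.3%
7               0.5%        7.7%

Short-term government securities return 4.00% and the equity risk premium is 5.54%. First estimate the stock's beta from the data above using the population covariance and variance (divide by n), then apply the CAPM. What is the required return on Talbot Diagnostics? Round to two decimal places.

5.63%

Mean R_i = (-3.9 − 0.8 − 4.1 + 1.4 + 2.8 + 0.4 + 0.5) / 7 = -0.5286%
Mean R_m = (-6.7 + 8.1 − 8.8 + 11.9 + 8.9 + 6.3 + 7.7) / 7 = 3.9143%
Σ(R_i − R̄_i)(R_m − R̄_m) = 118.1629  ⇒  Cov = 118.1629 / 7 = 16.8804
Σ(R_m − R̄_m)² = 400.4886  ⇒  Var(R_m) = 400.4886 / 7 = 57.2127
β = Cov / Var(R_m) = 16.8804 / 57.2127 = 0.2950
E(R) = R_f + β × MRP = 4.00% + 0.2950 × 5.54% = 5.63%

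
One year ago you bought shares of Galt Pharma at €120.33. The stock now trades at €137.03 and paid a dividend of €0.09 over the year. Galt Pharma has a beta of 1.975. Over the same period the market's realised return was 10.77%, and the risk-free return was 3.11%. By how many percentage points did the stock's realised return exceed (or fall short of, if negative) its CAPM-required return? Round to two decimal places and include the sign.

Realised HPR = (P1 + D1 − P0) / P0 = (137.03 + 0.09 − 120.33) / 120.33 = 16.79 / 120.33 = 13.9533%
MRP = 10.77% − 3.11% = 7.66%
CAPM required = R_f + β·MRP = 3.11% + 1.975 × 7.66% = 18.23850%
α = realised − required = 13.9533% − 18.23850% = -4.29%

-4.29%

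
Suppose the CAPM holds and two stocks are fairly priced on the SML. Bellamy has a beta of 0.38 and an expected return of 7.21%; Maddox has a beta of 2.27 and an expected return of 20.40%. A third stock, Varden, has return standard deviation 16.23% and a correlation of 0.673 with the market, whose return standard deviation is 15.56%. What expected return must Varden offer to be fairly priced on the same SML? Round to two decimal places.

9.46%

MRP = (20.40% − 7.21%) / (2.27 − 0.38) = 6.9788%
R_f = 7.21% − 0.38 × 6.9788% = 4.5581%
β_Varden = ρ·σ_i/σ_m = 0.673 × 16.23 / 15.56 = 0.7020
E(R_Varden) = R_f + β × MRP = 4.5581% + 0.7020 × 6.9788% = 9.46%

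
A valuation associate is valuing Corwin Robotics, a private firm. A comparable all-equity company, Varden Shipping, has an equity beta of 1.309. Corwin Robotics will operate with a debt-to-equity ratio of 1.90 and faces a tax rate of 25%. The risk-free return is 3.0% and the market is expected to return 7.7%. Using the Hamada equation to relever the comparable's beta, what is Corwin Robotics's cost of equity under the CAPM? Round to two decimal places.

17.92%

β_L = β_U × [1 + (1 − t)(D/E)] = 1.309 × [1 + (1 − 0.25) × 1.90]
    = 1.309 × [1 + 0.75 × 1.90] = 1.309 × 2.4250 = 3.1743
MRP = 7.7% − 3.0% = 4.70%
E(R) = R_f + β_L × MRP = 3.0% + 3.1743 × 4.7% = 17.92%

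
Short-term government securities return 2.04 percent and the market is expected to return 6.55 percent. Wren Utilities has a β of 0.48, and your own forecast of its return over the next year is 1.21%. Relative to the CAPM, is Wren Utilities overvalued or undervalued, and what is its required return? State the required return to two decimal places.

Overvalued; required return 4.20%

MRP = 6.55% − 2.04% = 4.51%
Required return = R_f + β·MRP = 2.04% + 0.48 × 4.51% = 4.20%
Forecast 1.21% < required 4.20% → the stock plots below the SML → overvalued.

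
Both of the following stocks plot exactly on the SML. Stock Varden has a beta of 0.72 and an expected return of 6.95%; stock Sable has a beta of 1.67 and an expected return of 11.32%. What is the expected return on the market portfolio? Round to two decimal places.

8.24%

Both satisfy E(R) = R_f + β·MRP, so the slope of the SML is
MRP = (11.32% − 6.95%) / (1.67 − 0.72) = 4.37% / 0.95 = 4.6000%
R_f = E(R_Varden) − β_Varden·MRP = 6.95% − 0.72 × 4.6000% = 3.6380%
E(R_m) = R_f + MRP = 3.6380% + 4.6000% = 8.24%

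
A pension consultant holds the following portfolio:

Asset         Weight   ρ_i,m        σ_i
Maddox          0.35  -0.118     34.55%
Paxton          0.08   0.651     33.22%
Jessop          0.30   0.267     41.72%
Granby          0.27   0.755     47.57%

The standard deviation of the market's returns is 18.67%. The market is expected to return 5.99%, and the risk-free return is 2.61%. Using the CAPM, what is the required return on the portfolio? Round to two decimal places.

β_Maddox = -0.118 × 34.55% / 18.67% = -0.2184
β_Paxton = 0.651 × 33.22% / 18.67% = 1.1583
β_Jessop = 0.267 × 41.72% / 18.67% = 0.5966
β_Granby = 0.755 × 47.57% / 18.67% = 1.9237
β_P = Σ w_i β_i = 0.35×-0.2184 + 0.08×1.1583 + 0.30×0.5966 + 0.27×1.9237 = 0.7146
MRP = 5.99% − 2.61% = 3.38%
E(R_P) = R_f + β_P × MRP = 2.61% + 0.7146 × 3.38% = 5.03%

5.03%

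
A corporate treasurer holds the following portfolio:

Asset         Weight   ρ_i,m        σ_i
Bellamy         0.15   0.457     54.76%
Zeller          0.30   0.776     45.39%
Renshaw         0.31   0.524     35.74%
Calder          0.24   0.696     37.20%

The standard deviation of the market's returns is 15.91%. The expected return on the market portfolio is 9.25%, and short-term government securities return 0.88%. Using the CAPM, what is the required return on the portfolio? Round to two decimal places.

β_Bellamy = 0.457 × 54.76% / 15.91% = 1.5729
β_Zeller = 0.776 × 45.39% / 15.91% = 2.2139
β_Renshaw = 0.524 × 35.74% / 15.91% = 1.1771
β_Calder = 0.696 × 37.20% / 15.91% = 1.6274
β_P = Σ w_i β_i = 0.15×1.5729 + 0.30×2.2139 + 0.31×1.1771 + 0.24×1.6274 = 1.6556
MRP = 9.25% − 0.88% = 8.37%
E(R_P) = R_f + β_P × MRP = 0.88% + 1.6556 × 8.37% = 14.74%

14.74%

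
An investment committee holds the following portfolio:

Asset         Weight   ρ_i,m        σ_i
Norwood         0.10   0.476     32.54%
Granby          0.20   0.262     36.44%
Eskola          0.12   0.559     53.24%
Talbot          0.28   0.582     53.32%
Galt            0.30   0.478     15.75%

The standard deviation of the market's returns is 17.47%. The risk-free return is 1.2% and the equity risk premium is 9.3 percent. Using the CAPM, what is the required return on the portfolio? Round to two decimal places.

10.77%

β_Norwood = 0.476 × 32.54% / 17.47% = 0.8866
β_Granby = 0.262 × 36.44% / 17.47% = 0.5465
β_Eskola = 0.559 × 53.24% / 17.47% = 1.7036
β_Talbot = 0.582 × 53.32% / 17.47% = 1.7763
β_Galt = 0.478 × 15.75% / 17.47% = 0.4309
β_P = Σ w_i β_i = 0.10×0.8866 + 0.20×0.5465 + 0.12×1.7036 + 0.28×1.7763 + 0.30×0.4309 = 1.0290
E(R_P) = R_f + β_P × MRP = 1.2% + 1.0290 × 9.3% = 10.77%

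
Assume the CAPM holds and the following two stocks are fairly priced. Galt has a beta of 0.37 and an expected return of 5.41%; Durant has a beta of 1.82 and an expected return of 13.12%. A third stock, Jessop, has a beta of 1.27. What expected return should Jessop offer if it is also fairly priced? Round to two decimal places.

MRP (SML slope) = (13.12% − 5.41%) / (1.82 − 0.37) = 7.71% / 1.45 = 5.3172%
R_f (intercept) = 5.41% − 0.37 × 5.3172% = 3.4426%
E(R_Jessop) = R_f + β × MRP = 3.4426% + 1.27 × 5.3172% = 10.20%

10.20%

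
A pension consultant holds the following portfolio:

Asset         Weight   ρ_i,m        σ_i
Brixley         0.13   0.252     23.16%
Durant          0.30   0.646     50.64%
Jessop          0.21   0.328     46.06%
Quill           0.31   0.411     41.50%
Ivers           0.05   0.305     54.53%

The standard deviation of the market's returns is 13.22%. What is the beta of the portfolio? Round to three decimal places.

1.503

β_Brixley = 0.252 × 23.16% / 13.22% = 0.4415
β_Durant = 0.646 × 50.64% / 13.22% = 2.4745
β_Jessop = 0.328 × 46.06% / 13.22% = 1.1428
β_Quill = 0.411 × 41.50% / 13.22% = 1.2902
β_Ivers = 0.305 × 54.53% / 13.22% = 1.2581
β_P = Σ w_i β_i = 0.13×0.4415 + 0.30×2.4745 + 0.21×1.1428 + 0.31×1.2902 + 0.05×1.2581 = 1.5026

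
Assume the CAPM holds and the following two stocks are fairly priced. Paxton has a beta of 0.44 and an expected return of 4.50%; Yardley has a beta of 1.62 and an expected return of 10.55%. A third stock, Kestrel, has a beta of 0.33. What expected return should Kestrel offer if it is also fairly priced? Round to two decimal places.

3.94%

MRP (SML slope) = (10.55% − 4.50%) / (1.62 − 0.44) = 6.05% / 1.18 = 5.1271%
R_f (intercept) = 4.50% − 0.44 × 5.1271% = 2.2441%
E(R_Kestrel) = R_f + β × MRP = 2.2441% + 0.33 × 5.1271% = 3.94%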